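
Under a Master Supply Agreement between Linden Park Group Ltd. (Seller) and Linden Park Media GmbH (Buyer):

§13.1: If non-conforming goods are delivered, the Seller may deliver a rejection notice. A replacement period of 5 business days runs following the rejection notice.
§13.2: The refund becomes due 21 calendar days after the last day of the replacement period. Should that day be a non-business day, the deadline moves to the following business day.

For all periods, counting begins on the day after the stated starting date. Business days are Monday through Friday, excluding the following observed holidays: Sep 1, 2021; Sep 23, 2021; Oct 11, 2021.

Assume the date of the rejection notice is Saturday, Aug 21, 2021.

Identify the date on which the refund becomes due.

Sep 17, 2021

From Saturday, Aug 21, 2021, 5 business days (Aug 23, Aug 24, Aug 25, Aug 26, Aug 27, skipping weekends) brings us to Friday, Aug 27, 2021, which is the last day of the replacement period.
The date on which the refund becomes due: 21 calendar days after Aug 27, 2021 is Sep 17, 2021. Sep 17, 2021 is a Friday and is not a listed holiday, so no roll-forward applies.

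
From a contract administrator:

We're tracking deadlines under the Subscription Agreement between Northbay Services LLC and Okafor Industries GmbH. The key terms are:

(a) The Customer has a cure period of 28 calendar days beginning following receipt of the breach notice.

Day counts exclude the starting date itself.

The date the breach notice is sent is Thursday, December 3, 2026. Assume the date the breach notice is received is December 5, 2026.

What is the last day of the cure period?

The last day of the cure period: 28 calendar days after December 5, 2026 is January 2, 2027.

January 2, 2027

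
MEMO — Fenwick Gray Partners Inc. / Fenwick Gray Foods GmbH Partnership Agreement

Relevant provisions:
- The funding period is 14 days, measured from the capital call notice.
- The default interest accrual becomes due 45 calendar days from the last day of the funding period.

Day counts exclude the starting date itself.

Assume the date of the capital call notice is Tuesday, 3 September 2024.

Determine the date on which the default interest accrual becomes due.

1 November 2024

The last day of the funding period: 3 September 2024 + 14 days = 17 September 2024.
The date on which the default interest accrual becomes due: 45 calendar days after 17 September 2024 is 1 November 2024.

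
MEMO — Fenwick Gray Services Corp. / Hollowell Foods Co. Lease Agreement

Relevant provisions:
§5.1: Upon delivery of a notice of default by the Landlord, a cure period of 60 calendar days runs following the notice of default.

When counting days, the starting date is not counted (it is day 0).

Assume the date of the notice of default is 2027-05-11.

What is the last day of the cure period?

The last day of the cure period: 60 calendar days after 2027-05-11 is 2027-07-10.

2027-07-10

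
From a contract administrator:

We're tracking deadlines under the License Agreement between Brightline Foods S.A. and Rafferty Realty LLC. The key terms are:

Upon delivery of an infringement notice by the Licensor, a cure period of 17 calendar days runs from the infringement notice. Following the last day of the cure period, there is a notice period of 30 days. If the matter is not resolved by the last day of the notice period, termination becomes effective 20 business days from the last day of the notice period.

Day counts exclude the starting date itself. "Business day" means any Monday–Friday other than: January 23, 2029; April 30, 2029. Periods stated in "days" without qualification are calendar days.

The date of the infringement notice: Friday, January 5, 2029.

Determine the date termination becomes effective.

March 21, 2029

The last day of the cure period: 17 calendar days after January 5, 2029 is January 22, 2029.
The last day of the notice period: 30 calendar days after January 22, 2029 is February 21, 2029.
From Wednesday, February 21, 2029, 20 business days (Feb 22, Feb 23, Feb 26, Feb 27, …, Mar 19, Mar 20, Mar 21, skipping weekends) brings us to Wednesday, March 21, 2029, which is the date termination becomes effective.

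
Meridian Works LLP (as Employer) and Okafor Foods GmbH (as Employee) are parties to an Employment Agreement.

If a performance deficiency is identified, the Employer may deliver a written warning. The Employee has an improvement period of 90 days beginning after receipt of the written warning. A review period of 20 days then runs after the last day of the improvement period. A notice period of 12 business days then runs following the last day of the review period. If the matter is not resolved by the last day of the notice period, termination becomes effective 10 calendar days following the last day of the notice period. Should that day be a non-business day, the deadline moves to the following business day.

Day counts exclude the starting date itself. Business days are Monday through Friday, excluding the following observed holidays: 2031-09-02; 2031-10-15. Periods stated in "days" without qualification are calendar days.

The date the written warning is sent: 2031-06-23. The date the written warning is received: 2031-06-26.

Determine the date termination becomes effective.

2031-11-10

The last day of the improvement period: 2031-06-26 + 90 days = 2031-09-24.
Adding 20 calendar days to 2031-09-24 gives 2031-10-14, which is the last day of the review period.
The last day of the notice period: 12 business days after Tuesday, 2031-10-14, skipping weekends and the listed holiday on Oct 15 — Oct 16, Oct 17, Oct 20, Oct 21, …, Oct 29, Oct 30, Oct 31 — lands on Friday, 2031-10-31.
The date termination becomes effective: 2031-10-31 + 10 days = 2031-11-10. 2031-11-10 is a Monday and is not a listed holiday, so no roll-forward applies.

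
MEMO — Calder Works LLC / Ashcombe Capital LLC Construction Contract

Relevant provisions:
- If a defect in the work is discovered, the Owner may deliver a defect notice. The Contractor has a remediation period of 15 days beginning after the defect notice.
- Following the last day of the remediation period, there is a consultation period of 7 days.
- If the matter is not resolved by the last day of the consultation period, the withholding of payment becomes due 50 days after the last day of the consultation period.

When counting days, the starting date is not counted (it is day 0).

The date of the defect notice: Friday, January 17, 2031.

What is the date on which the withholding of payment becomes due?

The last day of the remediation period: 15 calendar days after January 17, 2031 is February 1, 2031.
Adding 7 calendar days to February 1, 2031 gives February 8, 2031, which is the last day of the consultation period.
The date on which the withholding of payment becomes due: 50 calendar days after February 8, 2031 is March 30, 2031.

March 30, 2031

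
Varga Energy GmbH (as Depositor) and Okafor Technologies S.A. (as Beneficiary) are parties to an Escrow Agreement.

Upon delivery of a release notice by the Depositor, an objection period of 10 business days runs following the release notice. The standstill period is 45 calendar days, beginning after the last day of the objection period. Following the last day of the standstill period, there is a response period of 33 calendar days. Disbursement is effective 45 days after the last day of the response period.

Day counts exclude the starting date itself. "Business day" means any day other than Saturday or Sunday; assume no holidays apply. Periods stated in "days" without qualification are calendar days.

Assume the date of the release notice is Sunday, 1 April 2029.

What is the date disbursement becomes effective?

14 August 2029

From Sunday, 1 April 2029, 10 business days (Apr 2, Apr 3, Apr 4, Apr 5, Apr 6, Apr 9, Apr 10, Apr 11, Apr 12, Apr 13, skipping weekends) brings us to Friday, 13 April 2029, which is the last day of the objection period.
The last day of the standstill period: 45 calendar days after 13 April 2029 is 28 May 2029.
The last day of the response period: 28 May 2029 + 33 days = 30 June 2029.
Adding 45 calendar days to 30 June 2029 gives 14 August 2029, which is the date disbursement becomes effective.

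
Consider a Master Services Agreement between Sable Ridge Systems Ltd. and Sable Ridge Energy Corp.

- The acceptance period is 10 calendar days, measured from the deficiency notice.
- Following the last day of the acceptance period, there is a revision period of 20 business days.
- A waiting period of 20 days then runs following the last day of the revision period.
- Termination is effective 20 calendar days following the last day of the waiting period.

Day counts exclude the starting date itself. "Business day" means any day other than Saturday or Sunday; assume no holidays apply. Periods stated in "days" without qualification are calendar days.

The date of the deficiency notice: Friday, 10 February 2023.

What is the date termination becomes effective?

The last day of the acceptance period: 10 calendar days after 10 February 2023 is 20 February 2023.
The last day of the revision period: 20 business days after Monday, 20 February 2023, skipping weekends — Feb 21, Feb 22, Feb 23, Feb 24, …, Mar 16, Mar 17, Mar 20 — lands on Monday, 20 March 2023.
The last day of the waiting period: 20 March 2023 + 20 days = 9 April 2023.
The date termination becomes effective: 9 April 2023 + 20 days = 29 April 2023.

29 April 2023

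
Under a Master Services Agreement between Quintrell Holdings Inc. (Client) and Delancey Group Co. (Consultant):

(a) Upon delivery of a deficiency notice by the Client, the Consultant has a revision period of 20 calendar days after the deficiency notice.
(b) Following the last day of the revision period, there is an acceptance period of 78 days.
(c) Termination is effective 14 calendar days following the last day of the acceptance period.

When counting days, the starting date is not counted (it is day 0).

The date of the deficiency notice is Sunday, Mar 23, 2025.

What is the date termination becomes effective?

The last day of the revision period: Mar 23, 2025 + 20 days = Apr 12, 2025.
Adding 78 calendar days to Apr 12, 2025 gives Jun 29, 2025, which is the last day of the acceptance period.
The date termination becomes effective: 14 calendar days after Jun 29, 2025 is Jul 13, 2025.

Jul 13, 2025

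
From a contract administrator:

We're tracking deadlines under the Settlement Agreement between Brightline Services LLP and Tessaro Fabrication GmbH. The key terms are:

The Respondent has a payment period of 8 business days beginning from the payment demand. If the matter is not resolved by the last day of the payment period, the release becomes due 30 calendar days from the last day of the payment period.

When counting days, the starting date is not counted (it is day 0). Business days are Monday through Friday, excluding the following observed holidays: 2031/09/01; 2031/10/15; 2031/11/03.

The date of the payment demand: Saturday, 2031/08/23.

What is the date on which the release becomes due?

The last day of the payment period: 8 business days after Saturday, 2031/08/23, skipping weekends and the listed holiday on Sep 1 — Aug 25, Aug 26, Aug 27, Aug 28, Aug 29, Sep 2, Sep 3, Sep 4 — lands on Thursday, 2031/09/04.
The date on which the release becomes due: 2031/09/04 + 30 days = 2031/10/04.

2031/10/04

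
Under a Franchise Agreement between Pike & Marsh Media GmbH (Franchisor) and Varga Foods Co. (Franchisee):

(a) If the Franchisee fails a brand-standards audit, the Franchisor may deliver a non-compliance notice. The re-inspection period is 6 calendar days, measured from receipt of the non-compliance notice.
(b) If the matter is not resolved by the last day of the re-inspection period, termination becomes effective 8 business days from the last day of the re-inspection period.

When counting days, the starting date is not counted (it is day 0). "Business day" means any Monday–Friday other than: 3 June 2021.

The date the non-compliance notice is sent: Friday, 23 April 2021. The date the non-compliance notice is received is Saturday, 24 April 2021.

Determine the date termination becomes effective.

Adding 6 calendar days to 24 April 2021 gives 30 April 2021, which is the last day of the re-inspection period.
From Friday, 30 April 2021, 8 business days (May 3, May 4, May 5, May 6, May 7, May 10, May 11, May 12, skipping weekends) brings us to Wednesday, 12 May 2021, which is the date termination becomes effective.

12 May 2021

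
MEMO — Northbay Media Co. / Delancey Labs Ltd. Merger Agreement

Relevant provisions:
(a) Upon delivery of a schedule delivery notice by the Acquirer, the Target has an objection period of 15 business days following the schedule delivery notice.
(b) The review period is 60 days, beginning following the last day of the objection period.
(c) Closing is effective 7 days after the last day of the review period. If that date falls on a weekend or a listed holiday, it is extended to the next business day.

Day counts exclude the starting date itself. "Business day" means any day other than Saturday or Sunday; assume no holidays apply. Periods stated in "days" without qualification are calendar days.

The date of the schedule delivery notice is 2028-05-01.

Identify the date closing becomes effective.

From Monday, 2028-05-01, 15 business days (May 2, May 3, May 4, May 5, …, May 18, May 19, May 22, skipping weekends) brings us to Monday, 2028-05-22, which is the last day of the objection period.
Adding 60 calendar days to 2028-05-22 gives 2028-07-21, which is the last day of the review period.
The date closing becomes effective: 2028-07-21 + 7 days = 2028-07-28. 2028-07-28 is a Friday, so no roll-forward applies.

2028-07-28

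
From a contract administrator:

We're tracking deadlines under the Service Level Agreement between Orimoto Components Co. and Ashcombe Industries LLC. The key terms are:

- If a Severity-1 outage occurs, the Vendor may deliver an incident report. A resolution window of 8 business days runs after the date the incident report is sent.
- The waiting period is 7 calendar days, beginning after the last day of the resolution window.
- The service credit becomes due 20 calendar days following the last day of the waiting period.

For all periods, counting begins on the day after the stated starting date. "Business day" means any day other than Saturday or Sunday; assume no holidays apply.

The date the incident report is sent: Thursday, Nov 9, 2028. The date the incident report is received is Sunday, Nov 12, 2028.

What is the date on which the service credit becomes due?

Dec 18, 2028

From Thursday, Nov 9, 2028, 8 business days (Nov 10, Nov 13, Nov 14, Nov 15, Nov 16, Nov 17, Nov 20, Nov 21, skipping weekends) brings us to Tuesday, Nov 21, 2028, which is the last day of the resolution window.
The last day of the waiting period: Nov 21, 2028 + 7 days = Nov 28, 2028.
Adding 20 calendar days to Nov 28, 2028 gives Dec 18, 2028, which is the date on which the service credit becomes due.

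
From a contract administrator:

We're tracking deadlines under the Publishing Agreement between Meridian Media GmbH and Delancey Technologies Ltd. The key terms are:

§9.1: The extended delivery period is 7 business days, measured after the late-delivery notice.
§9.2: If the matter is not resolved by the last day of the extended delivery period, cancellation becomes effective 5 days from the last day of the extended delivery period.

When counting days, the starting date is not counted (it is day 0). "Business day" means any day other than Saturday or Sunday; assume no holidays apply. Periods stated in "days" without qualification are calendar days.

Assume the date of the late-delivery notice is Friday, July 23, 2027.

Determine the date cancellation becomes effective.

The last day of the extended delivery period: counting 7 business days from Friday, July 23, 2027 (Jul 26, Jul 27, Jul 28, Jul 29, Jul 30, Aug 2, Aug 3, skipping weekends) reaches Tuesday, August 3, 2027.
The date cancellation becomes effective: 5 calendar days after August 3, 2027 is August 8, 2027.

August 8, 2027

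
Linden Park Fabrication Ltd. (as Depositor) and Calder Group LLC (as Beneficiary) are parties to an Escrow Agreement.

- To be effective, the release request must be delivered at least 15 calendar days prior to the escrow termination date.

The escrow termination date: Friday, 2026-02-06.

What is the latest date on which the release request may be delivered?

Counting back 15 calendar days from 2026-02-06 gives 2026-01-22.

2026-01-22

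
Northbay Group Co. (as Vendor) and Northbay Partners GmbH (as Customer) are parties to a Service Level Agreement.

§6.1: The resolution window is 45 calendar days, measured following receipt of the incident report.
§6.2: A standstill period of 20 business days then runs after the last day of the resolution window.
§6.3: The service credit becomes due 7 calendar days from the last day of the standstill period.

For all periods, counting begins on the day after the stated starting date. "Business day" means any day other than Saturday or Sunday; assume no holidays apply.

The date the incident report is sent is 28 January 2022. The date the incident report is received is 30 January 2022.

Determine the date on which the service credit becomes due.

Adding 45 calendar days to 30 January 2022 gives 16 March 2022, which is the last day of the resolution window.
The last day of the standstill period: 20 business days after Wednesday, 16 March 2022, skipping weekends — Mar 17, Mar 18, Mar 21, Mar 22, …, Apr 11, Apr 12, Apr 13 — lands on Wednesday, 13 April 2022.
Adding 7 calendar days to 13 April 2022 gives 20 April 2022, which is the date on which the service credit becomes due.

20 April 2022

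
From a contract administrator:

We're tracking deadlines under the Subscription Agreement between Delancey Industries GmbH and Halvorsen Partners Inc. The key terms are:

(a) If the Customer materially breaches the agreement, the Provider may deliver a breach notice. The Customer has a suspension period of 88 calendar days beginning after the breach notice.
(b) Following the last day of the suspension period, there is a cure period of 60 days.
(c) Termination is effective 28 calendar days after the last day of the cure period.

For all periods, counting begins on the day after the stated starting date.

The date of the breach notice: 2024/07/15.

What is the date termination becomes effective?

The last day of the suspension period: 88 calendar days after 2024/07/15 is 2024/10/11.
The last day of the cure period: 60 calendar days after 2024/10/11 is 2024/12/10.
The date termination becomes effective: 28 calendar days after 2024/12/10 is 2025/01/07.

2025/01/07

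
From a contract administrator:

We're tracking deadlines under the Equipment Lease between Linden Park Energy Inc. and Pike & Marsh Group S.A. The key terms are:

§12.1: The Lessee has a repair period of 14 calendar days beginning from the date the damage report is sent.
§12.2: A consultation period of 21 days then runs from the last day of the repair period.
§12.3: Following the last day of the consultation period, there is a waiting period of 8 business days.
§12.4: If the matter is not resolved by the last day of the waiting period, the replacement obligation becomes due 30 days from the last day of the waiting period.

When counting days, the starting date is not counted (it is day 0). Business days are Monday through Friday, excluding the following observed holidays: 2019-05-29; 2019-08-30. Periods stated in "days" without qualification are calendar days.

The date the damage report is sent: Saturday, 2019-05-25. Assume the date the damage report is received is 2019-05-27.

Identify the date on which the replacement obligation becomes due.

2019-08-09

The last day of the repair period: 2019-05-25 + 14 days = 2019-06-08.
The last day of the consultation period: 2019-06-08 + 21 days = 2019-06-29.
The last day of the waiting period: counting 8 business days from Saturday, 2019-06-29 (Jul 1, Jul 2, Jul 3, Jul 4, Jul 5, Jul 8, Jul 9, Jul 10, skipping weekends) reaches Wednesday, 2019-07-10.
Adding 30 calendar days to 2019-07-10 gives 2019-08-09, which is the date on which the replacement obligation becomes due.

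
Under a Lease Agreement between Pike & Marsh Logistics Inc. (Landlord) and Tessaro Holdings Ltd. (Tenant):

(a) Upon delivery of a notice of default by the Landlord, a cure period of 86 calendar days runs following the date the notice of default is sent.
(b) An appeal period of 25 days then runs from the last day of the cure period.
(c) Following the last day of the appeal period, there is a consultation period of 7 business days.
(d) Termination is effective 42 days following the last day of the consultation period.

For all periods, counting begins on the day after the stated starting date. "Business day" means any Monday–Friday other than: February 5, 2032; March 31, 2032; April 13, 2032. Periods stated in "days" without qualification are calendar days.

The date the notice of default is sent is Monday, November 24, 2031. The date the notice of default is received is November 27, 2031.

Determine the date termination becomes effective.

May 4, 2032

Adding 86 calendar days to November 24, 2031 gives February 18, 2032, which is the last day of the cure period.
Adding 25 calendar days to February 18, 2032 gives March 14, 2032, which is the last day of the appeal period.
The last day of the consultation period: 7 business days after Sunday, March 14, 2032, skipping weekends — Mar 15, Mar 16, Mar 17, Mar 18, Mar 19, Mar 22, Mar 23 — lands on Tuesday, March 23, 2032.
The date termination becomes effective: 42 calendar days after March 23, 2032 is May 4, 2032.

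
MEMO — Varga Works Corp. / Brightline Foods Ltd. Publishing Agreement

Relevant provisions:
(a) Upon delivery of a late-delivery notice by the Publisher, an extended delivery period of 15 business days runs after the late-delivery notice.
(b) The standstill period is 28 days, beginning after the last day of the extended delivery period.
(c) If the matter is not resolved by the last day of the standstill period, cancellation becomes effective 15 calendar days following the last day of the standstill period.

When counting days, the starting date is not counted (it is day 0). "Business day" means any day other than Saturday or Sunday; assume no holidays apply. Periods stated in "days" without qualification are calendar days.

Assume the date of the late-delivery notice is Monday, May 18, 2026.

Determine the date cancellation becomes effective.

The last day of the extended delivery period: 15 business days after Monday, May 18, 2026, skipping weekends — May 19, May 20, May 21, May 22, …, Jun 4, Jun 5, Jun 8 — lands on Monday, Jun 8, 2026.
The last day of the standstill period: Jun 8, 2026 + 28 days = Jul 6, 2026.
The date cancellation becomes effective: 15 calendar days after Jul 6, 2026 is Jul 21, 2026.

Jul 21, 2026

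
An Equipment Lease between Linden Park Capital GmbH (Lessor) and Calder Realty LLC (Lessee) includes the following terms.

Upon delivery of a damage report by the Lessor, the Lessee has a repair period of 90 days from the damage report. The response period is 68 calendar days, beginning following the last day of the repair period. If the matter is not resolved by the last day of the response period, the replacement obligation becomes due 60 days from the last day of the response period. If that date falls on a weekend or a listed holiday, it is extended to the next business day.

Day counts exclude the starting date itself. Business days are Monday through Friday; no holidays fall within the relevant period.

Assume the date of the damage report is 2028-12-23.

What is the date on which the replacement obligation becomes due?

2029-07-30

The last day of the repair period: 2028-12-23 + 90 days = 2029-03-23.
The last day of the response period: 68 calendar days after 2029-03-23 is 2029-05-30.
The date on which the replacement obligation becomes due: 2029-05-30 + 60 days = 2029-07-29. That falls on a Sunday, so it rolls to the next business day, Monday, 2029-07-30.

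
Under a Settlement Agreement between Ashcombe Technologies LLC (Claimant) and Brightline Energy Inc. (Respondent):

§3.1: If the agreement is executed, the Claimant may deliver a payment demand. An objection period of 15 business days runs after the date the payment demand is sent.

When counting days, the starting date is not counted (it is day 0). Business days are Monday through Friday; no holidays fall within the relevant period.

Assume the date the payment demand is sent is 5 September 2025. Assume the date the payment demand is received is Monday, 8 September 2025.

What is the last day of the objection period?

The last day of the objection period: counting 15 business days from Friday, 5 September 2025 (Sep 8, Sep 9, Sep 10, Sep 11, …, Sep 24, Sep 25, Sep 26, skipping weekends) reaches Friday, 26 September 2025.

26 September 2025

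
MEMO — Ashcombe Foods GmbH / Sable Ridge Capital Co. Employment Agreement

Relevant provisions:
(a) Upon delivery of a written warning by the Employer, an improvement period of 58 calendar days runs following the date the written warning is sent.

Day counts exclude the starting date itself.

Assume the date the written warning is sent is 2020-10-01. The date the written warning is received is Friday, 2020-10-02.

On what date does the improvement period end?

Adding 58 calendar days to 2020-10-01 gives 2020-11-28, which is the last day of the improvement period.

2020-11-28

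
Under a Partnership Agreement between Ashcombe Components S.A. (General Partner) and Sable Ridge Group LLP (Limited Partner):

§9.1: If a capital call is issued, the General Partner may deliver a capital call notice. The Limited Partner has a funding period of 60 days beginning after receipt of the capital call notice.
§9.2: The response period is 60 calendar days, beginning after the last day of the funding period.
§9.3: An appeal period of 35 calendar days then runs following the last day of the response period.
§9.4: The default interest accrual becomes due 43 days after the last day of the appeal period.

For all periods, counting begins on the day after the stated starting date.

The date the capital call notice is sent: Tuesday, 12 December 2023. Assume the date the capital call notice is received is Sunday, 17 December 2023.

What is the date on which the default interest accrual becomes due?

2 July 2024

Adding 60 calendar days to 17 December 2023 gives 15 February 2024, which is the last day of the funding period.
The last day of the response period: 15 February 2024 + 60 days = 15 April 2024.
The last day of the appeal period: 35 calendar days after 15 April 2024 is 20 May 2024.
The date on which the default interest accrual becomes due: 20 May 2024 + 43 days = 2 July 2024.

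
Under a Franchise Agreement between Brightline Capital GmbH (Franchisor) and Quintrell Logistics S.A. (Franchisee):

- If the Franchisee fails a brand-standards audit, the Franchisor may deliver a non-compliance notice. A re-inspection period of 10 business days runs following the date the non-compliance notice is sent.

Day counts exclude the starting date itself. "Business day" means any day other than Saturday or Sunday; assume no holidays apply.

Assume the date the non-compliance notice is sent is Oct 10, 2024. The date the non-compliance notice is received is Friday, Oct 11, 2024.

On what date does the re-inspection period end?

The last day of the re-inspection period: counting 10 business days from Thursday, Oct 10, 2024 (Oct 11, Oct 14, Oct 15, Oct 16, Oct 17, Oct 18, Oct 21, Oct 22, Oct 23, Oct 24, skipping weekends) reaches Thursday, Oct 24, 2024.

Oct 24, 2024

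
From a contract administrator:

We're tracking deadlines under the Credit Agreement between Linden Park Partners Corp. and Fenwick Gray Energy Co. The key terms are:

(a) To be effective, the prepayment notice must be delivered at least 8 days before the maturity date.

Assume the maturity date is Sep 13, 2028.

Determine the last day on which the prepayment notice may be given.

Counting back 8 calendar days from Sep 13, 2028 gives Sep 5, 2028.

Sep 5, 2028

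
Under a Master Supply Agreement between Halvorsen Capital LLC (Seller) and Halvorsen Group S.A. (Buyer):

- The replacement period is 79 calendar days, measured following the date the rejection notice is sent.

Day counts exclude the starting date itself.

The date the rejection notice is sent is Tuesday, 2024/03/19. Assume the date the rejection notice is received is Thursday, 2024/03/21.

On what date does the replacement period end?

2024/06/06

The last day of the replacement period: 79 calendar days after 2024/03/19 is 2024/06/06.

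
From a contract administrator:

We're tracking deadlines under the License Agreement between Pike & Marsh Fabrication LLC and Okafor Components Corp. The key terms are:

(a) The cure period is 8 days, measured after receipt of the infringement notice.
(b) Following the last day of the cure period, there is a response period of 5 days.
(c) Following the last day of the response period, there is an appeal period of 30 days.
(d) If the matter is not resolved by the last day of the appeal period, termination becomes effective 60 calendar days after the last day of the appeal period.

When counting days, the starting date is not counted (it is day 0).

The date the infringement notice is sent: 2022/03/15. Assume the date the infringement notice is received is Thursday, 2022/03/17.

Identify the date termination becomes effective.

Adding 8 calendar days to 2022/03/17 gives 2022/03/25, which is the last day of the cure period.
Adding 5 calendar days to 2022/03/25 gives 2022/03/30, which is the last day of the response period.
The last day of the appeal period: 2022/03/30 + 30 days = 2022/04/29.
Adding 60 calendar days to 2022/04/29 gives 2022/06/28, which is the date termination becomes effective.

2022/06/28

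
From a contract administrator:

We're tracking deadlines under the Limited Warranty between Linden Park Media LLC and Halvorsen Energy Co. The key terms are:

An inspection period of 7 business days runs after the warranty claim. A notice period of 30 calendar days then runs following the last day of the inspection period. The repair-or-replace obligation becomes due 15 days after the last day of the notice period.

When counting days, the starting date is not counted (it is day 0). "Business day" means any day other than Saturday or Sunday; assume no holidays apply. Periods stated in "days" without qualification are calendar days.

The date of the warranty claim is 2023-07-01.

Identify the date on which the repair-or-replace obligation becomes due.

The last day of the inspection period: 7 business days after Saturday, 2023-07-01, skipping weekends — Jul 3, Jul 4, Jul 5, Jul 6, Jul 7, Jul 10, Jul 11 — lands on Tuesday, 2023-07-11.
The last day of the notice period: 30 calendar days after 2023-07-11 is 2023-08-10.
The date on which the repair-or-replace obligation becomes due: 15 calendar days after 2023-08-10 is 2023-08-25.

2023-08-25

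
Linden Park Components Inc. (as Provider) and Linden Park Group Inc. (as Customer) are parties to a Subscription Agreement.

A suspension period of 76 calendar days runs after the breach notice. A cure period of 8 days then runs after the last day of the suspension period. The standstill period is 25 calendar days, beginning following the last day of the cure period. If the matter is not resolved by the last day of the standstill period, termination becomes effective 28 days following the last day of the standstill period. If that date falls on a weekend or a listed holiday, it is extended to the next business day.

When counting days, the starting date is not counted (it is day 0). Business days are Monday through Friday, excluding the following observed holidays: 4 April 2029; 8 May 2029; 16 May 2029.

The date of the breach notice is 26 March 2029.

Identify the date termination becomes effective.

Adding 76 calendar days to 26 March 2029 gives 10 June 2029, which is the last day of the suspension period.
The last day of the cure period: 8 calendar days after 10 June 2029 is 18 June 2029.
The last day of the standstill period: 25 calendar days after 18 June 2029 is 13 July 2029.
The date termination becomes effective: 28 calendar days after 13 July 2029 is 10 August 2029. 10 August 2029 is a Friday and is not a listed holiday, so no roll-forward applies.

10 August 2029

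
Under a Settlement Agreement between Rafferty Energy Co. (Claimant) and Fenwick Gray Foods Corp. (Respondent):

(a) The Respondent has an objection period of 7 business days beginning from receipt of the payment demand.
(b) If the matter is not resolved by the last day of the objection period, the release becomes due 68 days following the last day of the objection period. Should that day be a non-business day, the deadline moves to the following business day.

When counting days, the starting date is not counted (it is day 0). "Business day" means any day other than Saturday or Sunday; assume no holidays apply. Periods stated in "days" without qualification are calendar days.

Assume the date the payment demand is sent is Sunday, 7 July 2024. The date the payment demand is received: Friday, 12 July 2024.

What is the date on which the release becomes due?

30 September 2024

The last day of the objection period: 7 business days after Friday, 12 July 2024, skipping weekends — Jul 15, Jul 16, Jul 17, Jul 18, Jul 19, Jul 22, Jul 23 — lands on Tuesday, 23 July 2024.
The date on which the release becomes due: 68 calendar days after 23 July 2024 is 29 September 2024. That falls on a Sunday, so it rolls to the next business day, Monday, 30 September 2024.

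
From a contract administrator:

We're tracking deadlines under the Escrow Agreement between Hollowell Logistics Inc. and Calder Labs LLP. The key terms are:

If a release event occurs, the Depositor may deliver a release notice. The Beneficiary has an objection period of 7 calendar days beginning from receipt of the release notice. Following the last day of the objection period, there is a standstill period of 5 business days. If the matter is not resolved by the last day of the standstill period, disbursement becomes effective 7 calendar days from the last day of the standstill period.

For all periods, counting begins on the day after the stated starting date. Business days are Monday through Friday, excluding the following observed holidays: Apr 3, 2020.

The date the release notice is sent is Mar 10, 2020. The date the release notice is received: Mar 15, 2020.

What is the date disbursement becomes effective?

The last day of the objection period: Mar 15, 2020 + 7 days = Mar 22, 2020.
From Sunday, Mar 22, 2020, 5 business days (Mar 23, Mar 24, Mar 25, Mar 26, Mar 27, skipping weekends) brings us to Friday, Mar 27, 2020, which is the last day of the standstill period.
The date disbursement becomes effective: Mar 27, 2020 + 7 days = Apr 3, 2020.

Apr 3, 2020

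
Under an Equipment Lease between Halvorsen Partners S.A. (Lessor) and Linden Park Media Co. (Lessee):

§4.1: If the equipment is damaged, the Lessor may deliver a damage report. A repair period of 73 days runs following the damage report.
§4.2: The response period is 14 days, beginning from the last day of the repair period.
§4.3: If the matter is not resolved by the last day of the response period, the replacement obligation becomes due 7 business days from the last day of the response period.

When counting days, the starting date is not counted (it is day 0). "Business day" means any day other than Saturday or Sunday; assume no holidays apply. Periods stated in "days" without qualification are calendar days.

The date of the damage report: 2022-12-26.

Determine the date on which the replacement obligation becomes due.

The last day of the repair period: 2022-12-26 + 73 days = 2023-03-09.
The last day of the response period: 14 calendar days after 2023-03-09 is 2023-03-23.
The date on which the replacement obligation becomes due: counting 7 business days from Thursday, 2023-03-23 (Mar 24, Mar 27, Mar 28, Mar 29, Mar 30, Mar 31, Apr 3, skipping weekends) reaches Monday, 2023-04-03.

2023-04-03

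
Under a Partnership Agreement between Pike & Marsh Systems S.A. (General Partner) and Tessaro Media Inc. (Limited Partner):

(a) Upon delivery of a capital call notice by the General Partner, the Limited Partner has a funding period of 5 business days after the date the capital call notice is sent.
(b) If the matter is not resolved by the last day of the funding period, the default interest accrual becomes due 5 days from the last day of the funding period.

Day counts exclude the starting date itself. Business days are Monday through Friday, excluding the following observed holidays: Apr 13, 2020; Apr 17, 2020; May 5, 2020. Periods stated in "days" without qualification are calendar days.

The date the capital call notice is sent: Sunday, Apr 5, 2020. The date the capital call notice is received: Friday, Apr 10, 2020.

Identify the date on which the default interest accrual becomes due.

From Sunday, Apr 5, 2020, 5 business days (Apr 6, Apr 7, Apr 8, Apr 9, Apr 10, skipping weekends) brings us to Friday, Apr 10, 2020, which is the last day of the funding period.
The date on which the default interest accrual becomes due: 5 calendar days after Apr 10, 2020 is Apr 15, 2020.

Apr 15, 2020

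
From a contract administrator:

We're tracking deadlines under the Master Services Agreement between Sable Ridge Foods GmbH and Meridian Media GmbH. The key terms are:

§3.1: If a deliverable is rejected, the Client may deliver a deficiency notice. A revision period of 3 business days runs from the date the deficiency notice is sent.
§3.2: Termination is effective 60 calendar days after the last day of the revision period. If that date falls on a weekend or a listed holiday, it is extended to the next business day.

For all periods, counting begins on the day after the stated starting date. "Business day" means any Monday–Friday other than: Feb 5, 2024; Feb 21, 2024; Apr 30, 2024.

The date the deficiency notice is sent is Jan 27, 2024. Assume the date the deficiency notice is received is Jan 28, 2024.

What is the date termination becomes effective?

Apr 1, 2024

The last day of the revision period: counting 3 business days from Saturday, Jan 27, 2024 (Jan 29, Jan 30, Jan 31, skipping weekends) reaches Wednesday, Jan 31, 2024.
The date termination becomes effective: 60 calendar days after Jan 31, 2024 is Mar 31, 2024. That falls on a Sunday, so it rolls to the next business day, Monday, Apr 1, 2024.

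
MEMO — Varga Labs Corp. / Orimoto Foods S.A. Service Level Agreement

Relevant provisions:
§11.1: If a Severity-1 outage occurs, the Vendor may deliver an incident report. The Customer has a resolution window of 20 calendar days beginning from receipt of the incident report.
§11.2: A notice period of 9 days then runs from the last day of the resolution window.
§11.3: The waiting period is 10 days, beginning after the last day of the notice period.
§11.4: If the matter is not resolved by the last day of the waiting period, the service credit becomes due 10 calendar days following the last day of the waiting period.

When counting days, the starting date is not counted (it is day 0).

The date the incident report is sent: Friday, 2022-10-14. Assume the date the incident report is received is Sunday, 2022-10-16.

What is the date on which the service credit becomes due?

2022-12-04

The last day of the resolution window: 2022-10-16 + 20 days = 2022-11-05.
The last day of the notice period: 2022-11-05 + 9 days = 2022-11-14.
The last day of the waiting period: 2022-11-14 + 10 days = 2022-11-24.
The date on which the service credit becomes due: 2022-11-24 + 10 days = 2022-12-04.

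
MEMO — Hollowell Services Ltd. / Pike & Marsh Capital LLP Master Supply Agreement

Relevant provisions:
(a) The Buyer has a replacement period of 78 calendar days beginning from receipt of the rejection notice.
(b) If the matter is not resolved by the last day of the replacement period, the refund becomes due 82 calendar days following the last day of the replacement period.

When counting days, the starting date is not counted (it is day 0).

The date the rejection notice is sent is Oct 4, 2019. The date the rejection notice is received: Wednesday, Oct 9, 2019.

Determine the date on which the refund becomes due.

Mar 17, 2020

Adding 78 calendar days to Oct 9, 2019 gives Dec 26, 2019, which is the last day of the replacement period.
The date on which the refund becomes due: Dec 26, 2019 + 82 days = Mar 17, 2020.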